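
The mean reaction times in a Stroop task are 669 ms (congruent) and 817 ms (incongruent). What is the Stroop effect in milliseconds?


Stroop effect = RT(incongruent) - RT(congruent)
= 817 - 669
= 148 ms


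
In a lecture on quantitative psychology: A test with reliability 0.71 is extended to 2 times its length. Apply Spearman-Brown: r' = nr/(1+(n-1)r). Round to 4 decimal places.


r_new = n*r / (1 + (n-1)*r)
Numerator = 2 * 0.71 = 1.42
Denominator = 1 + 1 * 0.71 = 1.71
r_new = 1.42 / 1.71
= 0.8304


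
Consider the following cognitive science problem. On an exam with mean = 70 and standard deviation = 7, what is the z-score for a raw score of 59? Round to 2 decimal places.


z = (X - mu) / sigma
= (59 - 70) / 7
= -11 / 7
= -1.57


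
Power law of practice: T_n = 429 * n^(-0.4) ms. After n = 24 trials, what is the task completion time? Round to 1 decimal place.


T_n = 429 * 24^(-0.4)
24^(-0.4) = 0.280489
T_n = 429 * 0.280489
= 120.3 ms


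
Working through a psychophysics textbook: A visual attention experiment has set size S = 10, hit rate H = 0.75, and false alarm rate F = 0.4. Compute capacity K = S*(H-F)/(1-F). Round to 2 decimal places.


K = S * (H - F) / (1 - F)
H - F = 0.35
1 - F = 0.6
K = 10 * 0.35 / 0.6
= 5.83


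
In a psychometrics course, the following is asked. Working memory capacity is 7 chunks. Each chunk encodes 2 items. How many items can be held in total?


Total items = chunks * items_per_chunk
= 7 * 2
= 14


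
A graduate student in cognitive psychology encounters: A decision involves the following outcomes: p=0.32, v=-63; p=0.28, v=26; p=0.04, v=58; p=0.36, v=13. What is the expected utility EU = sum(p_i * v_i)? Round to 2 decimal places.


EU = sum(p_i * v_i)
0.32 * -63 = -20.16
0.28 * 26 = 7.28
0.04 * 58 = 2.32
0.36 * 13 = 4.68
EU = -20.16 + 7.28 + 2.32 + 4.68
= -5.88


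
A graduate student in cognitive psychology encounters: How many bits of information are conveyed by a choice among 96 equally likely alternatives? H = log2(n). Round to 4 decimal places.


H = log2(n)
H = log2(96)
= 6.5850


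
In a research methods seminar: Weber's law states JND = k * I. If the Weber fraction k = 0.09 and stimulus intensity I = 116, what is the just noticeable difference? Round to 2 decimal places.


JND = k * I
JND = 0.09 * 116
= 10.44


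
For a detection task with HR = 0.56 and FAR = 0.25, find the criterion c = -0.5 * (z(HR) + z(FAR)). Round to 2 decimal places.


c = -0.5 * (z(HR) + z(FAR))
z(0.56) = 0.151
z(0.25) = -0.6745
c = -0.5 * (0.151 + -0.6745)
= -0.5 * -0.5235
= 0.26


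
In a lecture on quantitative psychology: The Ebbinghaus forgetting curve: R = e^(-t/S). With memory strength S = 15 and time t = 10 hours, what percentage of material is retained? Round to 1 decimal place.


R = e^(-t/S)
-t/S = -10/15 = -0.666667
R = e^(-0.666667) = 0.513417
Percentage = 0.513417 * 100
= 51.3


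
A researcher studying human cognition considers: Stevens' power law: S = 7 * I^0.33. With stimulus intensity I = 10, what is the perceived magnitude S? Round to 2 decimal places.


S = 7 * 10^0.33
10^0.33 = 2.138
S = 7 * 2.138
= 14.97


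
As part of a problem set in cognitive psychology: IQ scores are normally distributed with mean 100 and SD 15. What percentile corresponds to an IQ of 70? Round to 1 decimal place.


z = (IQ - mean) / SD
z = (70 - 100) / 15 = -2.0
Percentile = Phi(-2.0) * 100
Phi(-2.0) = 0.02275
= 2.3


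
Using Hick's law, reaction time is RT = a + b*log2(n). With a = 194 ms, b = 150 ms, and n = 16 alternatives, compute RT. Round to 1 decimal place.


RT = 194 + 150 * log2(16)
log2(16) = 4.0
RT = 194 + 150 * 4.0
= 194 + 600.0
= 794.0 ms


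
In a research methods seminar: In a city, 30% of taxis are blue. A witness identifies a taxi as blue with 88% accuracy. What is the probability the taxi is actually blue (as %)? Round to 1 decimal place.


P(blue | says blue) = P(says blue | blue)*P(blue) / [P(says blue | blue)*P(blue) + P(says blue | not blue)*P(not blue)]
Numerator = 0.88 * 0.3 = 0.264
False identification = 0.12 * 0.7 = 0.084
P = 0.264 / (0.264 + 0.084)
= 0.264 / 0.348
As percentage = 75.9


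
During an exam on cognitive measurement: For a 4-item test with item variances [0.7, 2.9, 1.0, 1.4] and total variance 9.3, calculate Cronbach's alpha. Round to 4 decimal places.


alpha = (k/(k-1)) * (1 - sum(s_i^2)/s_total^2)
sum(item variances) = 6.0
k/(k-1) = 4/3 = 1.333333
1 - 6.0/9.3 = 1 - 0.645161 = 0.354839
alpha = 1.333333 * 0.354839
= 0.4731


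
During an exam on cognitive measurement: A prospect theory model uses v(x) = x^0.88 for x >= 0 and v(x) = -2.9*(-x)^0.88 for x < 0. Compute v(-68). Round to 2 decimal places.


Since x = -68 < 0, use v(x) = -lambda*(-x)^alpha
(-x) = 68
68^0.88 = 40.9834
v(-68) = -2.9 * 40.9834
= -118.85


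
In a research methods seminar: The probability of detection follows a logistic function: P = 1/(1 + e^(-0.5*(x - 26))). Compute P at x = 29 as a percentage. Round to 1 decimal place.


P(x) = 1/(1 + e^(-0.5*(29 - 26)))
Exponent = -0.5 * 3 = -1.5
e^(-1.5) = 0.22313
P = 1/(1 + 0.22313) = 0.817575
Percentage = 81.8


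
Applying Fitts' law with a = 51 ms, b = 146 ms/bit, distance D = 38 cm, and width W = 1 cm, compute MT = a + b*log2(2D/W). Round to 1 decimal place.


MT = 51 + 146 * log2(2*38/1)
2D/W = 76.0
log2(76.0) = 6.2479
MT = 51 + 146 * 6.2479
= 963.2 ms


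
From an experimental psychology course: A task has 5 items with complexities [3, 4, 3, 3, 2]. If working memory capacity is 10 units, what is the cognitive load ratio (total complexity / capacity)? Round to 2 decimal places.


Total complexity = 3 + 4 + 3 + 3 + 2 = 15
Load = total / capacity = 15 / 10
= 1.50


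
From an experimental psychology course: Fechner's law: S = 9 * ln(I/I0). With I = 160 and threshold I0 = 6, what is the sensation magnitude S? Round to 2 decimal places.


S = 9 * ln(160/6)
I/I0 = 26.666667
ln(26.666667) = 3.2834
S = 9 * 3.2834
= 29.55


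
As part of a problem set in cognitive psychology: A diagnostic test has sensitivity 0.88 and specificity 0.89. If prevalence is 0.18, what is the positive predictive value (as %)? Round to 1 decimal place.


PPV = (sens * prev) / (sens * prev + (1-spec) * (1-prev))
Numerator = 0.88 * 0.18 = 0.1584
P(positive and no disease) = (1 - spec) * (1 - prev) = (1 - 0.89) * (1 - 0.18) = 0.0902
Denominator = 0.1584 + 0.0902 = 0.2486
PPV = 0.1584 / 0.2486 = 0.637168
As percentage = 63.7


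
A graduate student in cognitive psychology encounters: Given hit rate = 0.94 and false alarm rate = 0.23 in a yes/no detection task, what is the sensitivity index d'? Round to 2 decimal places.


d' = z(HR) - z(FAR)
z(0.94) = 1.5548
z(0.23) = -0.7388
d' = 1.5548 - -0.7388
= 2.29


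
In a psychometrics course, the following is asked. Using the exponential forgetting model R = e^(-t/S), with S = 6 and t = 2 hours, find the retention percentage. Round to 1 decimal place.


R = e^(-t/S)
-t/S = -2/6 = -0.333333
R = e^(-0.333333) = 0.716532
Percentage = 0.716532 * 100
= 71.7


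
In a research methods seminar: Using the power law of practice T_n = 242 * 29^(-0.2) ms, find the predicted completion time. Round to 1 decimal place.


T_n = 242 * 29^(-0.2)
29^(-0.2) = 0.509942
T_n = 242 * 0.509942
= 123.4 ms


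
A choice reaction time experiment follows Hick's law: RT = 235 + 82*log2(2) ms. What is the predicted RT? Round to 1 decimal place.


RT = 235 + 82 * log2(2)
log2(2) = 1.0
RT = 235 + 82 * 1.0
= 235 + 82.0
= 317.0 ms


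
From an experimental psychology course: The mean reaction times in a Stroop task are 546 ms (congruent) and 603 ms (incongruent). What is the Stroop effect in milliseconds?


Stroop effect = RT(incongruent) - RT(congruent)
= 603 - 546
= 57 ms


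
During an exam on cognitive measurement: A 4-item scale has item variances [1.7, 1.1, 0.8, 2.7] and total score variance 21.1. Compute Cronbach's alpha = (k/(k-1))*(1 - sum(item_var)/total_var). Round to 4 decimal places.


alpha = (k/(k-1)) * (1 - sum(s_i^2)/s_total^2)
sum(item variances) = 6.3
k/(k-1) = 4/3 = 1.333333
1 - 6.3/21.1 = 1 - 0.298578 = 0.701422
alpha = 1.333333 * 0.701422
= 0.9352


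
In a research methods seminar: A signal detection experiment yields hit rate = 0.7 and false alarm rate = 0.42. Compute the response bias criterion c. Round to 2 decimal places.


c = -0.5 * (z(HR) + z(FAR))
z(0.7) = 0.5244
z(0.42) = -0.2019
c = -0.5 * (0.5244 + -0.2019)
= -0.5 * 0.3225
= -0.16


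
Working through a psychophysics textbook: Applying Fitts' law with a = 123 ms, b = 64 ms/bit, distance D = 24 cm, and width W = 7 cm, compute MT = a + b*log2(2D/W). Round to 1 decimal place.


MT = 123 + 64 * log2(2*24/7)
2D/W = 6.857143
log2(6.857143) = 2.7776
MT = 123 + 64 * 2.7776
= 300.8 ms


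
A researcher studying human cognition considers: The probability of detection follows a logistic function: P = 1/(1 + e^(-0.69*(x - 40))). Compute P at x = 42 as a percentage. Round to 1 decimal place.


P(x) = 1/(1 + e^(-0.69*(42 - 40)))
Exponent = -0.69 * 2 = -1.38
e^(-1.38) = 0.251579
P = 1/(1 + 0.251579) = 0.798991
Percentage = 79.9


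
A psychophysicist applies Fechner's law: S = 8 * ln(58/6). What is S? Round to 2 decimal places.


S = 8 * ln(58/6)
I/I0 = 9.666667
ln(9.666667) = 2.2687
S = 8 * 2.2687
= 18.15


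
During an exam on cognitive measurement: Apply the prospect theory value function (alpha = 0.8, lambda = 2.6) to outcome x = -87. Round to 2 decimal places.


Since x = -87 < 0, use v(x) = -lambda*(-x)^alpha
(-x) = 87
87^0.8 = 35.6136
v(-87) = -2.6 * 35.6136
= -92.60


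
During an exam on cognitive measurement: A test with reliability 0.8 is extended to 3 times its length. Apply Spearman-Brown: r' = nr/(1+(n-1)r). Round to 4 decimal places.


r_new = n*r / (1 + (n-1)*r)
Numerator = 3 * 0.8 = 2.4
Denominator = 1 + 2 * 0.8 = 2.6
r_new = 2.4 / 2.6
= 0.9231


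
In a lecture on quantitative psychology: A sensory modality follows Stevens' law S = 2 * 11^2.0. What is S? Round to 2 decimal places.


S = 2 * 11^2.0
11^2.0 = 121.0
S = 2 * 121.0
= 242.00


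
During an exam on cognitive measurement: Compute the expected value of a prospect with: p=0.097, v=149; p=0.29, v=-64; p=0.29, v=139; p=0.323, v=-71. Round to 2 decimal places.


EU = sum(p_i * v_i)
0.097 * 149 = 14.453
0.29 * -64 = -18.56
0.29 * 139 = 40.31
0.323 * -71 = -22.933
EU = 14.453 + -18.56 + 40.31 + -22.933
= 13.27


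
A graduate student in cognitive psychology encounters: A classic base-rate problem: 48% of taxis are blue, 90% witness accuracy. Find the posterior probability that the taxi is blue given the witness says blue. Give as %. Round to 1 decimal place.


P(blue | says blue) = P(says blue | blue)*P(blue) / [P(says blue | blue)*P(blue) + P(says blue | not blue)*P(not blue)]
Numerator = 0.9 * 0.48 = 0.432
False identification = 0.1 * 0.52 = 0.052
P = 0.432 / (0.432 + 0.052)
= 0.432 / 0.484
As percentage = 89.3


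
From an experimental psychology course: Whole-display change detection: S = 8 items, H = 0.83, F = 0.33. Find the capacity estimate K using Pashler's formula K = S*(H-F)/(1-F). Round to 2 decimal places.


K = S * (H - F) / (1 - F)
H - F = 0.5
1 - F = 0.67
K = 8 * 0.5 / 0.67
= 5.97


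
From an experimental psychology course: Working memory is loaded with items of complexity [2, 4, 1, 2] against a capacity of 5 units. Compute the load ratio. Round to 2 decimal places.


Total complexity = 2 + 4 + 1 + 2 = 9
Load = total / capacity = 9 / 5
= 1.80


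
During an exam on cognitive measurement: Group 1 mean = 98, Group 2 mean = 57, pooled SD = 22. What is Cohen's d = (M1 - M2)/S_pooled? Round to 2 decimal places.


Cohen's d = (M1 - M2) / S_pooled
= (98 - 57) / 22
= 41 / 22
= 1.86


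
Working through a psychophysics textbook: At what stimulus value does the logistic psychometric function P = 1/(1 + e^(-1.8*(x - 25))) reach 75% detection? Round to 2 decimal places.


At P = 0.75: 0.75 = 1/(1 + e^(-k*(x-x0)))
Solving: e^(-k*(x-x0)) = 1/3
x = x0 + ln(3)/k
ln(3) = 1.0986
x = 25 + 1.0986/1.8
= 25 + 0.6103
= 25.61


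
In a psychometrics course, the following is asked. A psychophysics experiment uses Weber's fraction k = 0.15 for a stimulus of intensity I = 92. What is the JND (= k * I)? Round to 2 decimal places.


JND = k * I
JND = 0.15 * 92
= 13.80


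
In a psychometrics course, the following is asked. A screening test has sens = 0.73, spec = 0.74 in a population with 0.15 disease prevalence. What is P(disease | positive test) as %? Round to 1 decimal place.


PPV = (sens * prev) / (sens * prev + (1-spec) * (1-prev))
Numerator = 0.73 * 0.15 = 0.1095
P(positive and no disease) = (1 - spec) * (1 - prev) = (1 - 0.74) * (1 - 0.15) = 0.221
Denominator = 0.1095 + 0.221 = 0.3305
PPV = 0.1095 / 0.3305 = 0.331316
As percentage = 33.1


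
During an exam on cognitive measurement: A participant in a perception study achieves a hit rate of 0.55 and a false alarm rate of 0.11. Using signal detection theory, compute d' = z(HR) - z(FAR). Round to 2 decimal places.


d' = z(HR) - z(FAR)
z(0.55) = 0.1257
z(0.11) = -1.2265
d' = 0.1257 - -1.2265
= 1.35


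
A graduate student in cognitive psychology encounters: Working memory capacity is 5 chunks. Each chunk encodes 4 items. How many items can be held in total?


Total items = chunks * items_per_chunk
= 5 * 4
= 20


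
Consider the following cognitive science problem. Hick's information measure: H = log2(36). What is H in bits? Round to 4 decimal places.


H = log2(n)
H = log2(36)
= 5.1699


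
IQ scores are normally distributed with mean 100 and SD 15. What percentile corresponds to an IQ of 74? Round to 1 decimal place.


z = (IQ - mean) / SD
z = (74 - 100) / 15 = -1.7333
Percentile = Phi(-1.7333) * 100
Phi(-1.7333) = 0.041521
= 4.2


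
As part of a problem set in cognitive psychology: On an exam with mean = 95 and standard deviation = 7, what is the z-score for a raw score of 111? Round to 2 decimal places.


z = (X - mu) / sigma
= (111 - 95) / 7
= 16 / 7
= 2.29


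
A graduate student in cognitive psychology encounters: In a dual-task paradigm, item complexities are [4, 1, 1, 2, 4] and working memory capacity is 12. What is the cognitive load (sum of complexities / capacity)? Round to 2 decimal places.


Total complexity = 4 + 1 + 1 + 2 + 4 = 12
Load = total / capacity = 12 / 12
= 1.00


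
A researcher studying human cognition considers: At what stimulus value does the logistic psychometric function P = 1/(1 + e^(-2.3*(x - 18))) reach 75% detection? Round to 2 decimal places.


At P = 0.75: 0.75 = 1/(1 + e^(-k*(x-x0)))
Solving: e^(-k*(x-x0)) = 1/3
x = x0 + ln(3)/k
ln(3) = 1.0986
x = 18 + 1.0986/2.3
= 18 + 0.4777
= 18.48


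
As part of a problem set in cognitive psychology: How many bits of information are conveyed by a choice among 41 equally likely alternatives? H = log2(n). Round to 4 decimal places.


H = log2(n)
H = log2(41)
= 5.3576


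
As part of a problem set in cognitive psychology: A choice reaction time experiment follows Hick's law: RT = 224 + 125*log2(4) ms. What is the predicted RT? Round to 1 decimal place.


RT = 224 + 125 * log2(4)
log2(4) = 2.0
RT = 224 + 125 * 2.0
= 224 + 250.0
= 474.0 ms


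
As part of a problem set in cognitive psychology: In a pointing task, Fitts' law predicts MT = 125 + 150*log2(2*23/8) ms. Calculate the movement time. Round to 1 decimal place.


MT = 125 + 150 * log2(2*23/8)
2D/W = 5.75
log2(5.75) = 2.5236
MT = 125 + 150 * 2.5236
= 503.5 ms


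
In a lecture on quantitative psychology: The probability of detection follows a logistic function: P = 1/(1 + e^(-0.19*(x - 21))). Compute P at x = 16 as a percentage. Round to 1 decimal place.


P(x) = 1/(1 + e^(-0.19*(16 - 21)))
Exponent = -0.19 * -5 = 0.95
e^(0.95) = 2.58571
P = 1/(1 + 2.58571) = 0.278885
Percentage = 27.9


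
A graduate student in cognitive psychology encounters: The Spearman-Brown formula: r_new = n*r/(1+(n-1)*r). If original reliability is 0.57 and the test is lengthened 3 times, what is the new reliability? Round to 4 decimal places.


r_new = n*r / (1 + (n-1)*r)
Numerator = 3 * 0.57 = 1.71
Denominator = 1 + 2 * 0.57 = 2.14
r_new = 1.71 / 2.14
= 0.7991


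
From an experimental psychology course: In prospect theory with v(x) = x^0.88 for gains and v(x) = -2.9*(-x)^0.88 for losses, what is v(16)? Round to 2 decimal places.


Since x = 16 >= 0, use v(x) = x^0.88
16^0.88 = 11.4716
v(16) = 11.47


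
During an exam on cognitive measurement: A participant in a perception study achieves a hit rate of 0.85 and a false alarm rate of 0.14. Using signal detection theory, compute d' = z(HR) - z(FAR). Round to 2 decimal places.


d' = z(HR) - z(FAR)
z(0.85) = 1.0364
z(0.14) = -1.0803
d' = 1.0364 - -1.0803
= 2.12


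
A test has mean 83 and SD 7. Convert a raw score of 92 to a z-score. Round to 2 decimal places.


z = (X - mu) / sigma
= (92 - 83) / 7
= 9 / 7
= 1.29


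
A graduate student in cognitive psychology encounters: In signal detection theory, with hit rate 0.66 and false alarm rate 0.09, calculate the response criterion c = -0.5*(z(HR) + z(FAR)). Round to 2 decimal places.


c = -0.5 * (z(HR) + z(FAR))
z(0.66) = 0.4125
z(0.09) = -1.3408
c = -0.5 * (0.4125 + -1.3408)
= -0.5 * -0.9283
= 0.46


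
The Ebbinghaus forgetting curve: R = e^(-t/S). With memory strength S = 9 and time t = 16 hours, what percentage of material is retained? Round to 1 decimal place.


R = e^(-t/S)
-t/S = -16/9 = -1.777778
R = e^(-1.777778) = 0.169013
Percentage = 0.169013 * 100
= 16.9


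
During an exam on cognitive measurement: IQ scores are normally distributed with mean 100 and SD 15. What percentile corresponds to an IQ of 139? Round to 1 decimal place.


z = (IQ - mean) / SD
z = (139 - 100) / 15 = 2.6
Percentile = Phi(2.6) * 100
Phi(2.6) = 0.995339
= 99.5


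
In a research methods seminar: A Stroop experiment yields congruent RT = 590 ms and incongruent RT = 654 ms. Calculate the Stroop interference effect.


Stroop effect = RT(incongruent) - RT(congruent)
= 654 - 590
= 64 ms


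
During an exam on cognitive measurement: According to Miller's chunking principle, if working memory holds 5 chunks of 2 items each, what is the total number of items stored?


Total items = chunks * items_per_chunk
= 5 * 2
= 10


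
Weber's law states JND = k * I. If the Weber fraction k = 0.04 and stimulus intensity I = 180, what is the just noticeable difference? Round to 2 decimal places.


JND = k * I
JND = 0.04 * 180
= 7.20


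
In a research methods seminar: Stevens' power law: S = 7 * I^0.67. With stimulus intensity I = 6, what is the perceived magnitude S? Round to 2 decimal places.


S = 7 * 6^0.67
6^0.67 = 3.3217
S = 7 * 3.3217
= 23.25


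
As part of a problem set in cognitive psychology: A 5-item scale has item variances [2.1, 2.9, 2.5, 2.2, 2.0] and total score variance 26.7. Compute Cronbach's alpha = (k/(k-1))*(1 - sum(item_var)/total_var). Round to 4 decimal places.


alpha = (k/(k-1)) * (1 - sum(s_i^2)/s_total^2)
sum(item variances) = 11.7
k/(k-1) = 5/4 = 1.25
1 - 11.7/26.7 = 1 - 0.438202 = 0.561798
alpha = 1.25 * 0.561798
= 0.7022


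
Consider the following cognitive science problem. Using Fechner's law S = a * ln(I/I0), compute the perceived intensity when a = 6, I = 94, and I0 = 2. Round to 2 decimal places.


S = 6 * ln(94/2)
I/I0 = 47.0
ln(47.0) = 3.8501
S = 6 * 3.8501
= 23.10


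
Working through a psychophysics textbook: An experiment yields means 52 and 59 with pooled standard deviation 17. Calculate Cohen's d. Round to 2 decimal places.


Cohen's d = (M1 - M2) / S_pooled
= (52 - 59) / 17
= -7 / 17
= -0.41


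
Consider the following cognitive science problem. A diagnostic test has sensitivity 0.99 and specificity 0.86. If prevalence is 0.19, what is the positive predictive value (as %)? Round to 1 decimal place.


PPV = (sens * prev) / (sens * prev + (1-spec) * (1-prev))
Numerator = 0.99 * 0.19 = 0.1881
P(positive and no disease) = (1 - spec) * (1 - prev) = (1 - 0.86) * (1 - 0.19) = 0.1134
Denominator = 0.1881 + 0.1134 = 0.3015
PPV = 0.1881 / 0.3015 = 0.623881
As percentage = 62.4


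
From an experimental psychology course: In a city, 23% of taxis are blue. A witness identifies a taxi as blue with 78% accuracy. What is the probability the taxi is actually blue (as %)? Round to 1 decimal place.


P(blue | says blue) = P(says blue | blue)*P(blue) / [P(says blue | blue)*P(blue) + P(says blue | not blue)*P(not blue)]
Numerator = 0.78 * 0.23 = 0.1794
False identification = 0.22 * 0.77 = 0.1694
P = 0.1794 / (0.1794 + 0.1694)
= 0.1794 / 0.3488
As percentage = 51.4


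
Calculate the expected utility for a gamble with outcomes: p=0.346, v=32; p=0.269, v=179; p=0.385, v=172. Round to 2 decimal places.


EU = sum(p_i * v_i)
0.346 * 32 = 11.072
0.269 * 179 = 48.151
0.385 * 172 = 66.22
EU = 11.072 + 48.151 + 66.22
= 125.44


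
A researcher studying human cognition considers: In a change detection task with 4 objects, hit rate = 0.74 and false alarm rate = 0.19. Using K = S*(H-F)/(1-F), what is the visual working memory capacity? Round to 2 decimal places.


K = S * (H - F) / (1 - F)
H - F = 0.55
1 - F = 0.81
K = 4 * 0.55 / 0.81
= 2.72


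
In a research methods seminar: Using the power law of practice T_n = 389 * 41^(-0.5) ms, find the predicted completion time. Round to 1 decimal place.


T_n = 389 * 41^(-0.5)
41^(-0.5) = 0.156174
T_n = 389 * 0.156174
= 60.8 ms


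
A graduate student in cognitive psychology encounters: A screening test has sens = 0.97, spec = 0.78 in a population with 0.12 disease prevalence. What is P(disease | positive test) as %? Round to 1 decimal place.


PPV = (sens * prev) / (sens * prev + (1-spec) * (1-prev))
Numerator = 0.97 * 0.12 = 0.1164
P(positive and no disease) = (1 - spec) * (1 - prev) = (1 - 0.78) * (1 - 0.12) = 0.1936
Denominator = 0.1164 + 0.1936 = 0.31
PPV = 0.1164 / 0.31 = 0.375484
As percentage = 37.5


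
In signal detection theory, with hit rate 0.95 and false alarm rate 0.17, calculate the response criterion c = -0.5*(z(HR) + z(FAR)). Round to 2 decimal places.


c = -0.5 * (z(HR) + z(FAR))
z(0.95) = 1.6449
z(0.17) = -0.9542
c = -0.5 * (1.6449 + -0.9542)
= -0.5 * 0.6907
= -0.35


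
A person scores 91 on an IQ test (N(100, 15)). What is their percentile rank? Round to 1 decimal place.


z = (IQ - mean) / SD
z = (91 - 100) / 15 = -0.6
Percentile = Phi(-0.6) * 100
Phi(-0.6) = 0.274253
= 27.4


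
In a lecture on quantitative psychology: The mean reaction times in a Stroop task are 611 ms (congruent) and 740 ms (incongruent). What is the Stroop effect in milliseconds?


Stroop effect = RT(incongruent) - RT(congruent)
= 740 - 611
= 129 ms


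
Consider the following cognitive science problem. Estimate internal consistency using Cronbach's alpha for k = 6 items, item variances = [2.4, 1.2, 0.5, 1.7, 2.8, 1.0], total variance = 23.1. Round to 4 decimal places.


alpha = (k/(k-1)) * (1 - sum(s_i^2)/s_total^2)
sum(item variances) = 9.6
k/(k-1) = 6/5 = 1.2
1 - 9.6/23.1 = 1 - 0.415584 = 0.584416
alpha = 1.2 * 0.584416
= 0.7013


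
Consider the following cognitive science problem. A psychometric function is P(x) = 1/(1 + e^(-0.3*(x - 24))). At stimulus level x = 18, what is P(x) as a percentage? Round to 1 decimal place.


P(x) = 1/(1 + e^(-0.3*(18 - 24)))
Exponent = -0.3 * -6 = 1.8
e^(1.8) = 6.049647
P = 1/(1 + 6.049647) = 0.141851
Percentage = 14.2


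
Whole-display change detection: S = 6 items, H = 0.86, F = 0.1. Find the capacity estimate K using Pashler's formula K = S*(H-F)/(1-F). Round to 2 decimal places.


K = S * (H - F) / (1 - F)
H - F = 0.76
1 - F = 0.9
K = 6 * 0.76 / 0.9
= 5.07


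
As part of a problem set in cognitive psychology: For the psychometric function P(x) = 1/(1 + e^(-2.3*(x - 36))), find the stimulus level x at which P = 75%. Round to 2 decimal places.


At P = 0.75: 0.75 = 1/(1 + e^(-k*(x-x0)))
Solving: e^(-k*(x-x0)) = 1/3
x = x0 + ln(3)/k
ln(3) = 1.0986
x = 36 + 1.0986/2.3
= 36 + 0.4777
= 36.48


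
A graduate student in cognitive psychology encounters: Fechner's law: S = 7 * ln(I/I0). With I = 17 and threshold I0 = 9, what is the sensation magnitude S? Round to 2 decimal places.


S = 7 * ln(17/9)
I/I0 = 1.888889
ln(1.888889) = 0.636
S = 7 * 0.636
= 4.45


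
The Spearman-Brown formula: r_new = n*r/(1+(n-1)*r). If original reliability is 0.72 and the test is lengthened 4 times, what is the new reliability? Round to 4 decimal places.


r_new = n*r / (1 + (n-1)*r)
Numerator = 4 * 0.72 = 2.88
Denominator = 1 + 3 * 0.72 = 3.16
r_new = 2.88 / 3.16
= 0.9114


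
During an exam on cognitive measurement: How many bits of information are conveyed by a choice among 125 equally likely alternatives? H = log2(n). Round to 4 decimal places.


H = log2(n)
H = log2(125)
= 6.9658


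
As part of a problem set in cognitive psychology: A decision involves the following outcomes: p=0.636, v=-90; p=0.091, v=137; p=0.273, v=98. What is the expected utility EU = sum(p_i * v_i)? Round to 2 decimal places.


EU = sum(p_i * v_i)
0.636 * -90 = -57.24
0.091 * 137 = 12.467
0.273 * 98 = 26.754
EU = -57.24 + 12.467 + 26.754
= -18.02


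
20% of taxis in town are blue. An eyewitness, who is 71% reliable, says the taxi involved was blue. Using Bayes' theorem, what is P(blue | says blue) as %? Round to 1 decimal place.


P(blue | says blue) = P(says blue | blue)*P(blue) / [P(says blue | blue)*P(blue) + P(says blue | not blue)*P(not blue)]
Numerator = 0.71 * 0.2 = 0.142
False identification = 0.29 * 0.8 = 0.232
P = 0.142 / (0.142 + 0.232)
= 0.142 / 0.374
As percentage = 38.0


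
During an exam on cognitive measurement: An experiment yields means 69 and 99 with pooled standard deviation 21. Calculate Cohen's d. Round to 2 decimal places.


Cohen's d = (M1 - M2) / S_pooled
= (69 - 99) / 21
= -30 / 21
= -1.43


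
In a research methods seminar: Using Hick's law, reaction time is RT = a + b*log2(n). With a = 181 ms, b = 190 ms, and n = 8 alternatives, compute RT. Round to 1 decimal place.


RT = 181 + 190 * log2(8)
log2(8) = 3.0
RT = 181 + 190 * 3.0
= 181 + 570.0
= 751.0 ms


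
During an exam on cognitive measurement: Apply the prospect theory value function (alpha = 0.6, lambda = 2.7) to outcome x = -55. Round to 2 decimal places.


Since x = -55 < 0, use v(x) = -lambda*(-x)^alpha
(-x) = 55
55^0.6 = 11.0718
v(-55) = -2.7 * 11.0718
= -29.89


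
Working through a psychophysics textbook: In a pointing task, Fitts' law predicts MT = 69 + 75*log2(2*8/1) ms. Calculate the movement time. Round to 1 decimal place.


MT = 69 + 75 * log2(2*8/1)
2D/W = 16.0
log2(16.0) = 4.0
MT = 69 + 75 * 4.0
= 369.0 ms


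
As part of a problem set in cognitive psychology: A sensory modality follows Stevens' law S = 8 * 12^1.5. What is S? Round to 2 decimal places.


S = 8 * 12^1.5
12^1.5 = 41.5692
S = 8 * 41.5692
= 332.55


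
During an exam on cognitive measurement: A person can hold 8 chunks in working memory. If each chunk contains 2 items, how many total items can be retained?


Total items = chunks * items_per_chunk
= 8 * 2
= 16


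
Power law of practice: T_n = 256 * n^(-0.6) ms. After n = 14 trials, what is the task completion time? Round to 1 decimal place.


T_n = 256 * 14^(-0.6)
14^(-0.6) = 0.205269
T_n = 256 * 0.205269
= 52.5 ms


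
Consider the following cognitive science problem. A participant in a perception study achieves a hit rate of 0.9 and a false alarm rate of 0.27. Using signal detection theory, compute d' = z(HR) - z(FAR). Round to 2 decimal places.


d' = z(HR) - z(FAR)
z(0.9) = 1.2816
z(0.27) = -0.6128
d' = 1.2816 - -0.6128
= 1.89


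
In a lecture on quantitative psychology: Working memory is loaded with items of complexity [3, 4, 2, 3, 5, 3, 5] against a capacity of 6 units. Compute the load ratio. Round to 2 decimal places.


Total complexity = 3 + 4 + 2 + 3 + 5 + 3 + 5 = 25
Load = total / capacity = 25 / 6
= 4.17


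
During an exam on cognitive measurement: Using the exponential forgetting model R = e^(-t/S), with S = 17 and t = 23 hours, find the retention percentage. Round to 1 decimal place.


R = e^(-t/S)
-t/S = -23/17 = -1.352941
R = e^(-1.352941) = 0.258479
Percentage = 0.258479 * 100
= 25.8


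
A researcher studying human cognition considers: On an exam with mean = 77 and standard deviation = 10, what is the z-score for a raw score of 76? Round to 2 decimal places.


z = (X - mu) / sigma
= (76 - 77) / 10
= -1 / 10
= -0.10


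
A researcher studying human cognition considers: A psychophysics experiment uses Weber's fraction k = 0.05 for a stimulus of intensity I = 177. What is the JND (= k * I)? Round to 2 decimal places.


JND = k * I
JND = 0.05 * 177
= 8.85


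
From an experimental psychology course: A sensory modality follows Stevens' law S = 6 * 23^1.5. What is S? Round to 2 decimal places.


S = 6 * 23^1.5
23^1.5 = 110.3041
S = 6 * 110.3041
= 661.82


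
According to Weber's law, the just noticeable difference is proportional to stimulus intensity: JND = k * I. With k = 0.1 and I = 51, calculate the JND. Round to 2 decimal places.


JND = k * I
JND = 0.1 * 51
= 5.10


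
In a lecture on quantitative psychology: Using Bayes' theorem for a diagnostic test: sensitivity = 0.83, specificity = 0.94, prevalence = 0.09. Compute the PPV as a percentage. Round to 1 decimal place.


PPV = (sens * prev) / (sens * prev + (1-spec) * (1-prev))
Numerator = 0.83 * 0.09 = 0.0747
P(positive and no disease) = (1 - spec) * (1 - prev) = (1 - 0.94) * (1 - 0.09) = 0.0546
Denominator = 0.0747 + 0.0546 = 0.1293
PPV = 0.0747 / 0.1293 = 0.577726
As percentage = 57.8


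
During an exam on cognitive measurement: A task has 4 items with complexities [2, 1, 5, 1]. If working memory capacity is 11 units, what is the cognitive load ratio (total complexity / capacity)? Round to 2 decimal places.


Total complexity = 2 + 1 + 5 + 1 = 9
Load = total / capacity = 9 / 11
= 0.82


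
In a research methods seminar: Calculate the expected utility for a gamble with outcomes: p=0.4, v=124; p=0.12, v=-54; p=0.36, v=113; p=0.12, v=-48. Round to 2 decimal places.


EU = sum(p_i * v_i)
0.4 * 124 = 49.6
0.12 * -54 = -6.48
0.36 * 113 = 40.68
0.12 * -48 = -5.76
EU = 49.6 + -6.48 + 40.68 + -5.76
= 78.04


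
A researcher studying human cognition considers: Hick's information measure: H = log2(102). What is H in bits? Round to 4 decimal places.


H = log2(n)
H = log2(102)
= 6.6724


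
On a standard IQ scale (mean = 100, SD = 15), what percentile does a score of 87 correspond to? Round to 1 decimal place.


z = (IQ - mean) / SD
z = (87 - 100) / 15 = -0.8667
Percentile = Phi(-0.8667) * 100
Phi(-0.8667) = 0.193053
= 19.3


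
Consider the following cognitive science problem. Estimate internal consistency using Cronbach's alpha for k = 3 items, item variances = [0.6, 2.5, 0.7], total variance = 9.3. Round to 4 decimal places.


alpha = (k/(k-1)) * (1 - sum(s_i^2)/s_total^2)
sum(item variances) = 3.8
k/(k-1) = 3/2 = 1.5
1 - 3.8/9.3 = 1 - 0.408602 = 0.591398
alpha = 1.5 * 0.591398
= 0.8871


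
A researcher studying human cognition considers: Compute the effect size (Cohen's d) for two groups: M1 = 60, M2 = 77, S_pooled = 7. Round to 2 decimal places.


Cohen's d = (M1 - M2) / S_pooled
= (60 - 77) / 7
= -17 / 7
= -2.43


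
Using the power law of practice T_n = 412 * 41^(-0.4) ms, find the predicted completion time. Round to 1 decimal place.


T_n = 412 * 41^(-0.4)
41^(-0.4) = 0.226405
T_n = 412 * 0.226405
= 93.3 ms


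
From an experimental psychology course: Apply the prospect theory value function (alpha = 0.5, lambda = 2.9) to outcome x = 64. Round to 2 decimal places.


Since x = 64 >= 0, use v(x) = x^0.5
64^0.5 = 8.0
v(64) = 8.00


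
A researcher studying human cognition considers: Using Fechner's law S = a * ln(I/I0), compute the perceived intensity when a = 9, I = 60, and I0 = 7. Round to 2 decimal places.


S = 9 * ln(60/7)
I/I0 = 8.571429
ln(8.571429) = 2.1484
S = 9 * 2.1484
= 19.34


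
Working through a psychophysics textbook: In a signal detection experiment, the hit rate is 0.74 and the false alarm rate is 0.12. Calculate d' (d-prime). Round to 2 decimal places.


d' = z(HR) - z(FAR)
z(0.74) = 0.6433
z(0.12) = -1.175
d' = 0.6433 - -1.175
= 1.82


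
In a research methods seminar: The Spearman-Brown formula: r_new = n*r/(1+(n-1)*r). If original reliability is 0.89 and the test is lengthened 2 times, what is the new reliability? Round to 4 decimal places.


r_new = n*r / (1 + (n-1)*r)
Numerator = 2 * 0.89 = 1.78
Denominator = 1 + 1 * 0.89 = 1.89
r_new = 1.78 / 1.89
= 0.9418


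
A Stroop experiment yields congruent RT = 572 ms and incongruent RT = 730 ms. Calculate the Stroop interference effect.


Stroop effect = RT(incongruent) - RT(congruent)
= 730 - 572
= 158 ms


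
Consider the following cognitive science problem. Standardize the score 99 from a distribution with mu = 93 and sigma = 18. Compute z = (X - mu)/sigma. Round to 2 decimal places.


z = (X - mu) / sigma
= (99 - 93) / 18
= 6 / 18
= 0.33


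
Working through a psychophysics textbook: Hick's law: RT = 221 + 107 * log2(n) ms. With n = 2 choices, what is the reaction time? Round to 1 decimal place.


RT = 221 + 107 * log2(2)
log2(2) = 1.0
RT = 221 + 107 * 1.0
= 221 + 107.0
= 328.0 ms


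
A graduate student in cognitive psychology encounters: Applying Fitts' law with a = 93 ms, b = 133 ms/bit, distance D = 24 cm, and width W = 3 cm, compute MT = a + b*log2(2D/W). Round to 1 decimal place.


MT = 93 + 133 * log2(2*24/3)
2D/W = 16.0
log2(16.0) = 4.0
MT = 93 + 133 * 4.0
= 625.0 ms


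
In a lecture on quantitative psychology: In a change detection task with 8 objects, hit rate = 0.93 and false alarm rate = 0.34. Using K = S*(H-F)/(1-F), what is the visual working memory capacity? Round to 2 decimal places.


K = S * (H - F) / (1 - F)
H - F = 0.59
1 - F = 0.66
K = 8 * 0.59 / 0.66
= 7.15


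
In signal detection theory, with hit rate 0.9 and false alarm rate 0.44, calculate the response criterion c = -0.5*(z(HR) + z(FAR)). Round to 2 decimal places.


c = -0.5 * (z(HR) + z(FAR))
z(0.9) = 1.2816
z(0.44) = -0.151
c = -0.5 * (1.2816 + -0.151)
= -0.5 * 1.1306
= -0.57


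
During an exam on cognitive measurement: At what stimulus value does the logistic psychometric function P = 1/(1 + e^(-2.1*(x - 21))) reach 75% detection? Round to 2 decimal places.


At P = 0.75: 0.75 = 1/(1 + e^(-k*(x-x0)))
Solving: e^(-k*(x-x0)) = 1/3
x = x0 + ln(3)/k
ln(3) = 1.0986
x = 21 + 1.0986/2.1
= 21 + 0.5231
= 21.52


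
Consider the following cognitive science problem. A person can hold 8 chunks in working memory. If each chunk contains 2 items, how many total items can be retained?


Total items = chunks * items_per_chunk
= 8 * 2
= 16


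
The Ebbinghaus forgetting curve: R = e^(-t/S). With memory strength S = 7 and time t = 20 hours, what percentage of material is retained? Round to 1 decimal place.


R = e^(-t/S)
-t/S = -20/7 = -2.857143
R = e^(-2.857143) = 0.057433
Percentage = 0.057433 * 100
= 5.7


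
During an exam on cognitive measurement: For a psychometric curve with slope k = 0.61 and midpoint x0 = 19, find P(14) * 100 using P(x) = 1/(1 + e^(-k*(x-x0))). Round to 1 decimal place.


P(x) = 1/(1 + e^(-0.61*(14 - 19)))
Exponent = -0.61 * -5 = 3.05
e^(3.05) = 21.115344
P = 1/(1 + 21.115344) = 0.045217
Percentage = 4.5


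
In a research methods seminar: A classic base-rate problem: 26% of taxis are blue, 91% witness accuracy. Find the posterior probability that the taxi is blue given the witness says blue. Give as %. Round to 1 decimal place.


P(blue | says blue) = P(says blue | blue)*P(blue) / [P(says blue | blue)*P(blue) + P(says blue | not blue)*P(not blue)]
Numerator = 0.91 * 0.26 = 0.2366
False identification = 0.09 * 0.74 = 0.0666
P = 0.2366 / (0.2366 + 0.0666)
= 0.2366 / 0.3032
As percentage = 78.0


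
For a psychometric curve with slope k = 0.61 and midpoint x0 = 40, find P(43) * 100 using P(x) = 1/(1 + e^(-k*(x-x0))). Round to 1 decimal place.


P(x) = 1/(1 + e^(-0.61*(43 - 40)))
Exponent = -0.61 * 3 = -1.83
e^(-1.83) = 0.160414
P = 1/(1 + 0.160414) = 0.861761
Percentage = 86.2


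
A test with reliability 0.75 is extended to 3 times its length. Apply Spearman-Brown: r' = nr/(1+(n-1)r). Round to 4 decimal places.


r_new = n*r / (1 + (n-1)*r)
Numerator = 3 * 0.75 = 2.25
Denominator = 1 + 2 * 0.75 = 2.5
r_new = 2.25 / 2.5
= 0.9000


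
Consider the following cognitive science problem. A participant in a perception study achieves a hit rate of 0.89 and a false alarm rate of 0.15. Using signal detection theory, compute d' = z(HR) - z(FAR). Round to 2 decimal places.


d' = z(HR) - z(FAR)
z(0.89) = 1.2265
z(0.15) = -1.0364
d' = 1.2265 - -1.0364
= 2.26


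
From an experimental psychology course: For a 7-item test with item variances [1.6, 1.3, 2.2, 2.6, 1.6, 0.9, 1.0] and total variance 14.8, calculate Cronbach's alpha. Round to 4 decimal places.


alpha = (k/(k-1)) * (1 - sum(s_i^2)/s_total^2)
sum(item variances) = 11.2
k/(k-1) = 7/6 = 1.166667
1 - 11.2/14.8 = 1 - 0.756757 = 0.243243
alpha = 1.166667 * 0.243243
= 0.2838


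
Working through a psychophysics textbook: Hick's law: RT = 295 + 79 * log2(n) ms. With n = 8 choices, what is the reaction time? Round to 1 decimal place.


RT = 295 + 79 * log2(8)
log2(8) = 3.0
RT = 295 + 79 * 3.0
= 295 + 237.0
= 532.0 ms


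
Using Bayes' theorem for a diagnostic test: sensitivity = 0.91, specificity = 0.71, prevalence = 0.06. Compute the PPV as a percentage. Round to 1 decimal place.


PPV = (sens * prev) / (sens * prev + (1-spec) * (1-prev))
Numerator = 0.91 * 0.06 = 0.0546
P(positive and no disease) = (1 - spec) * (1 - prev) = (1 - 0.71) * (1 - 0.06) = 0.2726
Denominator = 0.0546 + 0.2726 = 0.3272
PPV = 0.0546 / 0.3272 = 0.16687
As percentage = 16.7


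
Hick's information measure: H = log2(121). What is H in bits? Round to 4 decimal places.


H = log2(n)
H = log2(121)
= 6.9189


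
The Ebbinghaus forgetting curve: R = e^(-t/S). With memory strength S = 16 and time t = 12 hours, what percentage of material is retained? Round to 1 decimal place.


R = e^(-t/S)
-t/S = -12/16 = -0.75
R = e^(-0.75) = 0.472367
Percentage = 0.472367 * 100
= 47.2


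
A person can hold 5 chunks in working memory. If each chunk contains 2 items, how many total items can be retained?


Total items = chunks * items_per_chunk
= 5 * 2
= 10


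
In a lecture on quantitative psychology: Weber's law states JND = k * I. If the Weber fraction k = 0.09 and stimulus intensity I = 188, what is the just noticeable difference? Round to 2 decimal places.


JND = k * I
JND = 0.09 * 188
= 16.92


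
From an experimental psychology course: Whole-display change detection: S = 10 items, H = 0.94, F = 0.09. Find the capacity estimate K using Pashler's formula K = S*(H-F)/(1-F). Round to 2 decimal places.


K = S * (H - F) / (1 - F)
H - F = 0.85
1 - F = 0.91
K = 10 * 0.85 / 0.91
= 9.34


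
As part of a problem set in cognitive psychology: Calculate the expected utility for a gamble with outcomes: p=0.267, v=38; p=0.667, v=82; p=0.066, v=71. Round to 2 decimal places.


EU = sum(p_i * v_i)
0.267 * 38 = 10.146
0.667 * 82 = 54.694
0.066 * 71 = 4.686
EU = 10.146 + 54.694 + 4.686
= 69.53


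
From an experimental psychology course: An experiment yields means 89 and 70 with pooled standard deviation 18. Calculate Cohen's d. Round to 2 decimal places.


Cohen's d = (M1 - M2) / S_pooled
= (89 - 70) / 18
= 19 / 18
= 1.06


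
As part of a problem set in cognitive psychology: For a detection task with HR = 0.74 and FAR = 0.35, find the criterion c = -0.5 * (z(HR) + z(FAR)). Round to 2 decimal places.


c = -0.5 * (z(HR) + z(FAR))
z(0.74) = 0.6433
z(0.35) = -0.3853
c = -0.5 * (0.6433 + -0.3853)
= -0.5 * 0.258
= -0.13
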